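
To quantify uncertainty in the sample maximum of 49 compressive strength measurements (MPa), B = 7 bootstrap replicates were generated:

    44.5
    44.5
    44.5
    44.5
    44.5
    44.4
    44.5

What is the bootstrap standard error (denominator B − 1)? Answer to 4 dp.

SE* = 0.0378

Bootstrap SE is the standard deviation of the 7 replicate maximums.
Mean of replicates: (44.5 + 44.5 + 44.5 + 44.5 + 44.5 + 44.4 + 44.5) / 7 = 311.40000 / 7 = 44.48571
Sum of squared deviations: (+0.01429)² + (+0.01429)² + (+0.01429)² + (+0.01429)² + (+0.01429)² + (−0.08571)² + (+0.01429)² = 0.00857
Variance = 0.00857 / 6 = 0.00143
SE* = √0.00143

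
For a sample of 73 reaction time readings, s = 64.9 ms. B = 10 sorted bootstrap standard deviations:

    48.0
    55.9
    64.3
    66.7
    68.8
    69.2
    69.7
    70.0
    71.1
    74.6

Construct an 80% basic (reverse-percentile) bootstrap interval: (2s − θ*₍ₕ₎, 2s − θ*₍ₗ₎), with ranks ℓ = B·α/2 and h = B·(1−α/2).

Percentile endpoints at ranks 1 and 9: θ*₍1₎ = 48.0, θ*₍9₎ = 71.1.
Basic interval reflects these around s:
  lower = 2 × 64.9 − 71.1 = 58.7
  upper = 2 × 64.9 − 48.0 = 81.8

(58.7, 81.8)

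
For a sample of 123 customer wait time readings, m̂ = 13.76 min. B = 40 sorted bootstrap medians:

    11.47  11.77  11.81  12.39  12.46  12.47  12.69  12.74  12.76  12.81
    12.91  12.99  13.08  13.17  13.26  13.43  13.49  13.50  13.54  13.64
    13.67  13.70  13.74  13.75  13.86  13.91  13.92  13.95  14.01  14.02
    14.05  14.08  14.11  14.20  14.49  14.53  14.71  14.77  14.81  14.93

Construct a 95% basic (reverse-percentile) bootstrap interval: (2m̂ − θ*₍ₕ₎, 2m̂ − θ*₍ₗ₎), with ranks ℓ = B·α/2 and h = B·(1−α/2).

Percentile endpoints at ranks 1 and 39: θ*₍1₎ = 11.47, θ*₍39₎ = 14.81.
Basic interval reflects these around m̂:
  lower = 2 × 13.76 − 14.81 = 12.71
  upper = 2 × 13.76 − 11.47 = 16.05

(12.71, 16.05)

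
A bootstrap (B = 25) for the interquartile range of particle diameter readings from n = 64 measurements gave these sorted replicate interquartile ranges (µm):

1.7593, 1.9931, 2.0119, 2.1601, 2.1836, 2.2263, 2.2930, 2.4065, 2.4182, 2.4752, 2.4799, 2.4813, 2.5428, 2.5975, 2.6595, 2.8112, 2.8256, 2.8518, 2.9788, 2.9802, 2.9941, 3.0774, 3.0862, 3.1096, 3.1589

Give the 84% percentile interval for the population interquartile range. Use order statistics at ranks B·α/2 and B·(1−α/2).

(1.9931, 3.0862)

α = 0.16; lower rank = 25 × 0.080 = 2; upper rank = 25 × 0.920 = 23.
The 2nd smallest replicate is 1.9931; the 23rd is 3.0862.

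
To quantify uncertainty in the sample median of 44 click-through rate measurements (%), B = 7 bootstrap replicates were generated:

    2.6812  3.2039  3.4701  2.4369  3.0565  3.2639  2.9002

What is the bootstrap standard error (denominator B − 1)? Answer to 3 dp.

SE* = 0.357

Bootstrap SE is the standard deviation of the 7 replicate medians.
Mean of replicates: (2.6812 + 3.2039 + 3.4701 + 2.4369 + 3.0565 + 3.2639 + 2.9002) / 7 = 21.01270 / 7 = 3.00181
Sum of squared deviations: (−0.32061)² + (+0.20209)² + (+0.46829)² + (−0.56491)² + (+0.05469)² + (+0.26209)² + (−0.10161)² = 0.76406
Variance = 0.76406 / 6 = 0.12734
SE* = √0.12734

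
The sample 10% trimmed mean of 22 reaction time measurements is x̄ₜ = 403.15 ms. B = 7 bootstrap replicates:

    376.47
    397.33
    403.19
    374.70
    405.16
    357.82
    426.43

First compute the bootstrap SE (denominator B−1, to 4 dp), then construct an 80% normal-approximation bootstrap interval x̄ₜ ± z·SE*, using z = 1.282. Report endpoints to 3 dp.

Mean of replicates = 391.5857; sum of squared deviations = 3219.7774; SE* = √(3219.7774/6) = 23.1653
Margin = 1.282 × 23.1653 = 29.6979
Interval: 403.15 ± 29.6979

(373.452, 432.848)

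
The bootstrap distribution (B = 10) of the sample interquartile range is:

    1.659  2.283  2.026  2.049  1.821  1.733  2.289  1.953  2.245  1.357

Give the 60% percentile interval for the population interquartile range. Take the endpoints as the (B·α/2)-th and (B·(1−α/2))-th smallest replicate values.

(1.659, 2.245)

Sorted replicates: 1.357, 1.659, 1.733, 1.821, 1.953, 2.026, 2.049, 2.245, 2.283, 2.289
α = 0.40; lower rank = 10 × 0.200 = 2; upper rank = 10 × 0.800 = 8.
The 2nd smallest replicate is 1.659; the 8th is 2.245.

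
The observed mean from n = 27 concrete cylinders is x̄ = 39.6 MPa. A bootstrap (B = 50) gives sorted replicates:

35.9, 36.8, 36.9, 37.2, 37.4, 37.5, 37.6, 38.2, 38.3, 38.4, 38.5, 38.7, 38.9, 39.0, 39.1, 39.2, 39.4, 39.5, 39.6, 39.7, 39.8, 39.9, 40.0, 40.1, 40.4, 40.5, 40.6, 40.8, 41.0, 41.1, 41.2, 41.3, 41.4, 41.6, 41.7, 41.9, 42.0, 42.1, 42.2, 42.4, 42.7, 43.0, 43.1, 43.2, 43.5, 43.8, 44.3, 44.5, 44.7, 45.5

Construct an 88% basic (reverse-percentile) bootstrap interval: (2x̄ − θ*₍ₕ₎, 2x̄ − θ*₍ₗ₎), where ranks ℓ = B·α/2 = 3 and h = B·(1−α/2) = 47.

Percentile endpoints at ranks 3 and 47: θ*₍3₎ = 36.9, θ*₍47₎ = 44.3.
Basic interval reflects these around x̄:
  lower = 2 × 39.6 − 44.3 = 34.9
  upper = 2 × 39.6 − 36.9 = 42.3

(34.9, 42.3)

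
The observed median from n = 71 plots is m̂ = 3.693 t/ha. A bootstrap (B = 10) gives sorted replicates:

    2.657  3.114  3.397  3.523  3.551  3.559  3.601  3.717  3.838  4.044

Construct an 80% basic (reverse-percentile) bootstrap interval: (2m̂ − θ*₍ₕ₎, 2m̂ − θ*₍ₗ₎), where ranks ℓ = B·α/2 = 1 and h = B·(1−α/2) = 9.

Percentile endpoints at ranks 1 and 9: θ*₍1₎ = 2.657, θ*₍9₎ = 3.838.
Basic interval reflects these around m̂:
  lower = 2 × 3.693 − 3.838 = 3.548
  upper = 2 × 3.693 − 2.657 = 4.729

(3.548, 4.729)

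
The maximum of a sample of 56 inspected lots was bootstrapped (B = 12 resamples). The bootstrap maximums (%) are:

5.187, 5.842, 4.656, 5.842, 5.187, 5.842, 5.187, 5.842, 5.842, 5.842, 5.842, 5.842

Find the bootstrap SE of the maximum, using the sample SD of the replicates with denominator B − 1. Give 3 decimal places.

SE* = 0.412

Bootstrap SE is the standard deviation of the 12 replicate maximums.
Mean of replicates: (5.187 + 5.842 + 4.656 + 5.842 + 5.187 + 5.842 + 5.187 + 5.842 + 5.842 + 5.842 + 5.842 + 5.842) / 12 = 66.9530 / 12 = 5.5794
Sum of squared deviations: (−0.3924)² + (+0.2626)² + (−0.9234)² + (+0.2626)² + (−0.3924)² + (+0.2626)² + (−0.3924)² + (+0.2626)² + (+0.2626)² + (+0.2626)² + (+0.2626)² + (+0.2626)² = 1.8663
Variance = 1.8663 / 11 = 0.1697
SE* = √0.1697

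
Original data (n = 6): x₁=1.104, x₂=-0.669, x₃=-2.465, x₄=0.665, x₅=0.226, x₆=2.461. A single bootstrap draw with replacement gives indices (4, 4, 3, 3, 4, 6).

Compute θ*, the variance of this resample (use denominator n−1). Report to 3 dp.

θ* = 3.900

Resample values: 0.665, 0.665, -2.465, -2.465, 0.665, 2.461.
Mean = -0.0790; sum of squared deviations = 19.4982
s² = 19.4982 / 5 = 3.8996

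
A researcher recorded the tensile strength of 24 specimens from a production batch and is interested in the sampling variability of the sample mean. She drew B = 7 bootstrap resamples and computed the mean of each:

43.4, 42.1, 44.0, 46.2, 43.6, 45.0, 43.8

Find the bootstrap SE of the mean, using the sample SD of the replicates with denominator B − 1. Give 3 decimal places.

SE* = 1.292

Bootstrap SE is the standard deviation of the 7 replicate means.
Mean of replicates: (43.4 + 42.1 + 44.0 + 46.2 + 43.6 + 45.0 + 43.8) / 7 = 308.1000 / 7 = 44.0143
Sum of squared deviations: (−0.6143)² + (−1.9143)² + (−0.0143)² + (+2.1857)² + (−0.4143)² + (+0.9857)² + (−0.2143)² = 10.0086
Variance = 10.0086 / 6 = 1.6681
SE* = √1.6681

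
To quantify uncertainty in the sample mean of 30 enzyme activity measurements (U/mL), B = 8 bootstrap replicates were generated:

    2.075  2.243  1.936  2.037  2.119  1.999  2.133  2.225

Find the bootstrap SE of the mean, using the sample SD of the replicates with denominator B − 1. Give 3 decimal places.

SE* = 0.106

Bootstrap SE is the standard deviation of the 8 replicate means.
Mean of replicates: (2.075 + 2.243 + 1.936 + 2.037 + 2.119 + 1.999 + 2.133 + 2.225) / 8 = 16.7670 / 8 = 2.0959
Sum of squared deviations: (−0.0209)² + (+0.1471)² + (−0.1599)² + (−0.0589)² + (+0.0231)² + (−0.0969)² + (+0.0371)² + (+0.1291)² = 0.0791
Variance = 0.0791 / 7 = 0.0113
SE* = √0.0113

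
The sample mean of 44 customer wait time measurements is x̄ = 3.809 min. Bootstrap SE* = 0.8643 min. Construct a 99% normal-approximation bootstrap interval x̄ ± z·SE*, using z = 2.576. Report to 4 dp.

Margin = 2.576 × 0.8643 = 2.22644
Interval: 3.809 ± 2.22644

(1.5826, 6.0354)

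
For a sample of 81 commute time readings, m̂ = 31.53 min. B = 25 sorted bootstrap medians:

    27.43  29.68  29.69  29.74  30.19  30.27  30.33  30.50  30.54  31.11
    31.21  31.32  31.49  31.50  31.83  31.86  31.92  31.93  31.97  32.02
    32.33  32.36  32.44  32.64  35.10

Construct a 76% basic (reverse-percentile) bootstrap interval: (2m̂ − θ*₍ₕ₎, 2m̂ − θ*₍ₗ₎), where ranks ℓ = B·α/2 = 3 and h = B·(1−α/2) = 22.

Percentile endpoints at ranks 3 and 22: θ*₍3₎ = 29.69, θ*₍22₎ = 32.36.
Basic interval reflects these around m̂:
  lower = 2 × 31.53 − 32.36 = 30.70
  upper = 2 × 31.53 − 29.69 = 33.37

(30.70, 33.37)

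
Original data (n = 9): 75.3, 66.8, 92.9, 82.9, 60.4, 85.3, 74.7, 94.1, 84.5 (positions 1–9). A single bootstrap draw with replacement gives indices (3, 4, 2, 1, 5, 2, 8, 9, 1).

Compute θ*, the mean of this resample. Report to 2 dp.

θ* = 77.67

Resample values: 92.9, 82.9, 66.8, 75.3, 60.4, 66.8, 94.1, 84.5, 75.3.
Mean = (92.9 + 82.9 + 66.8 + 75.3 + 60.4 + 66.8 + 94.1 + 84.5 + 75.3) / 9 = 699.00 / 9 = 77.67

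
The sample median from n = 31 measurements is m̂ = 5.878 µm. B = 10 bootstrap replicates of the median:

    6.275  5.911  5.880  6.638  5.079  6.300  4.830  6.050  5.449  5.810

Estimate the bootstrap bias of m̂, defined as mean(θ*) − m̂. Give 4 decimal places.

bias = −0.0558

mean(θ*) = (6.275 + 5.911 + 5.880 + 6.638 + 5.079 + 6.300 + 4.830 + 6.050 + 5.449 + 5.810) / 10 = 5.82220
bias = 5.82220 − 5.878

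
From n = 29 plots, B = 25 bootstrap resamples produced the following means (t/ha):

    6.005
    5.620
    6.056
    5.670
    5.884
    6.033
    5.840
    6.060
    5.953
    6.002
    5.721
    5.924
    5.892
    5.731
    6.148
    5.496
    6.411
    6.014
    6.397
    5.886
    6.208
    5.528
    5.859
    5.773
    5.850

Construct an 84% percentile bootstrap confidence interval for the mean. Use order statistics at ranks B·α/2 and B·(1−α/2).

(5.528, 6.208)

Sorted replicates: 5.496, 5.528, 5.620, 5.670, 5.721, 5.731, 5.773, 5.840, 5.850, 5.859, 5.884, 5.886, 5.892, 5.924, 5.953, 6.002, 6.005, 6.014, 6.033, 6.056, 6.060, 6.148, 6.208, 6.397, 6.411
α = 0.16; lower rank = 25 × 0.080 = 2; upper rank = 25 × 0.920 = 23.
The 2nd smallest replicate is 5.528; the 23rd is 6.208.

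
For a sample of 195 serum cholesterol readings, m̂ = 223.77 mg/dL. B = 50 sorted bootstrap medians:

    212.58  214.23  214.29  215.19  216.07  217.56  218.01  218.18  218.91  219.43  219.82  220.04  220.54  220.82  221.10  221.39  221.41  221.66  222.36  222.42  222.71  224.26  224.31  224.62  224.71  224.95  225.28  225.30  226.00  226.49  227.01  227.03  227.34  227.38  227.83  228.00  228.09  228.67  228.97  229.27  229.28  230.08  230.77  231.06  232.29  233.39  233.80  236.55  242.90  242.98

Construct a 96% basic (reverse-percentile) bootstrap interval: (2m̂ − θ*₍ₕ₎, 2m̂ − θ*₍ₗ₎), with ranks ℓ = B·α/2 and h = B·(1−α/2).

(204.64, 234.96)

Percentile endpoints at ranks 1 and 49: θ*₍1₎ = 212.58, θ*₍49₎ = 242.90.
Basic interval reflects these around m̂:
  lower = 2 × 223.77 − 242.90 = 204.64
  upper = 2 × 223.77 − 212.58 = 234.96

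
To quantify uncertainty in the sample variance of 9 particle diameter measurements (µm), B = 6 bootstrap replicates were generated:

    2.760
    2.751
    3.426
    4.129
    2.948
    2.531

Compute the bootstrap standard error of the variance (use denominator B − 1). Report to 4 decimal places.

SE* = 0.5914

Bootstrap SE is the standard deviation of the 6 replicate variances.
Mean of replicates: (2.760 + 2.751 + 3.426 + 4.129 + 2.948 + 2.531) / 6 = 18.54500 / 6 = 3.09083
Sum of squared deviations: (−0.33083)² + (−0.33983)² + (+0.33517)² + (+1.03817)² + (−0.14283)² + (−0.55983)² = 1.74888
Variance = 1.74888 / 5 = 0.34978
SE* = √0.34978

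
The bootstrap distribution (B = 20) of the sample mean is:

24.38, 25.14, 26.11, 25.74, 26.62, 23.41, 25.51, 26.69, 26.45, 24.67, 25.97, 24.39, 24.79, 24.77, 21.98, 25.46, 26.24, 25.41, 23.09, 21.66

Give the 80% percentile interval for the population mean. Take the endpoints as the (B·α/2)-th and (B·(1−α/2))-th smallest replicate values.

(21.98, 26.45)

Sorted replicates: 21.66, 21.98, 23.09, 23.41, 24.38, 24.39, 24.67, 24.77, 24.79, 25.14, 25.41, 25.46, 25.51, 25.74, 25.97, 26.11, 26.24, 26.45, 26.62, 26.69
α = 0.20; lower rank = 20 × 0.100 = 2; upper rank = 20 × 0.900 = 18.
The 2nd smallest replicate is 21.98; the 18th is 26.45.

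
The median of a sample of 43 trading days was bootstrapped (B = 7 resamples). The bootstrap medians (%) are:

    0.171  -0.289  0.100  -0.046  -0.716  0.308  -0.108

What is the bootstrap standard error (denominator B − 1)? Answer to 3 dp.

SE* = 0.341

Bootstrap SE is the standard deviation of the 7 replicate medians.
Mean of replicates: (0.171 + (-0.289) + 0.100 + (-0.046) + (-0.716) + 0.308 + (-0.108)) / 7 = -0.5800 / 7 = -0.0829
Sum of squared deviations: (+0.2539)² + (−0.2061)² + (+0.1829)² + (+0.0369)² + (−0.6331)² + (+0.3909)² + (−0.0251)² = 0.6960
Variance = 0.6960 / 6 = 0.1160
SE* = √0.1160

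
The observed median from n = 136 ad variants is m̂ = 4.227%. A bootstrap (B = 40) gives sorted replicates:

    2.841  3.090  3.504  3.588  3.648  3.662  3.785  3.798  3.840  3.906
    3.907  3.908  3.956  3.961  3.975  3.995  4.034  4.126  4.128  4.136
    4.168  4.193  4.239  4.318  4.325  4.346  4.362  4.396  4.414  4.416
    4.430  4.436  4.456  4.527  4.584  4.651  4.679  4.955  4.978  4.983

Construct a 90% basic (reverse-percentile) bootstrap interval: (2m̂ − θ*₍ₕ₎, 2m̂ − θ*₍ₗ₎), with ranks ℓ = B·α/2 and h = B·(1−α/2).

(3.499, 5.364)

Percentile endpoints at ranks 2 and 38: θ*₍2₎ = 3.090, θ*₍38₎ = 4.955.
Basic interval reflects these around m̂:
  lower = 2 × 4.227 − 4.955 = 3.499
  upper = 2 × 4.227 − 3.090 = 5.364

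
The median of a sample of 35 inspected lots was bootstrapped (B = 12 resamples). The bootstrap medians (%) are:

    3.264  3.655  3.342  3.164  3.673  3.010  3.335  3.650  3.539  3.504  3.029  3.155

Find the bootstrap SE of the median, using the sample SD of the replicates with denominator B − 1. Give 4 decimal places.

Bootstrap SE is the standard deviation of the 12 replicate medians.
Mean of replicates: (3.264 + 3.655 + 3.342 + 3.164 + 3.673 + 3.010 + 3.335 + 3.650 + 3.539 + 3.504 + 3.029 + 3.155) / 12 = 40.32000 / 12 = 3.36000
Sum of squared deviations: (−0.09600)² + (+0.29500)² + (−0.01800)² + (−0.19600)² + (+0.31300)² + (−0.35000)² + (−0.02500)² + (+0.29000)² + (+0.17900)² + (+0.14400)² + (−0.33100)² + (−0.20500)² = 0.64454
Variance = 0.64454 / 11 = 0.05859
SE* = √0.05859

SE* = 0.2421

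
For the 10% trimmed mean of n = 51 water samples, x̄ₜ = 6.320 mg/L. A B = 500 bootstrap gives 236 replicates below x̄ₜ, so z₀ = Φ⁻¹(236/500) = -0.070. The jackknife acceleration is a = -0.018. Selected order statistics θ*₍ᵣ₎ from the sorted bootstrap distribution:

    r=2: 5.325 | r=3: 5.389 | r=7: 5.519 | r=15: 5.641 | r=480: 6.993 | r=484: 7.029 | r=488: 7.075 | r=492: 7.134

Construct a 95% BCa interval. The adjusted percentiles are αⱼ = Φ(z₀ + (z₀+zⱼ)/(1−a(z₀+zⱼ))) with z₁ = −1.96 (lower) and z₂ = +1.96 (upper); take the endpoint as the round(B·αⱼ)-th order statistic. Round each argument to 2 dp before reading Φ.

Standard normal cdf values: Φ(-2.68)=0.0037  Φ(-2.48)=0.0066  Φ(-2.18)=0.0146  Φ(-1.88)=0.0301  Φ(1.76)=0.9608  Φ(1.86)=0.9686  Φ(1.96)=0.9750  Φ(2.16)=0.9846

(5.519, 6.993)

Lower: z₀ + z₁ = -0.070 + (-1.960) = -2.030; 1 − a(z₀+z₁) = 1 − (-0.018)(-2.030) = 0.9635; argument = -0.070 + (-2.030)/0.9635 = -2.1770 → -2.18.
α₁ = Φ(-2.18) = 0.0146; rank = round(500 × 0.0146) = 7; θ*₍7₎ = 5.519.
Upper: z₀ + z₂ = 1.890; 1 − a(z₀+z₂) = 1.0340; argument = 1.7578 → 1.76; α₂ = 0.9608; rank = 480; θ*₍480₎ = 6.993.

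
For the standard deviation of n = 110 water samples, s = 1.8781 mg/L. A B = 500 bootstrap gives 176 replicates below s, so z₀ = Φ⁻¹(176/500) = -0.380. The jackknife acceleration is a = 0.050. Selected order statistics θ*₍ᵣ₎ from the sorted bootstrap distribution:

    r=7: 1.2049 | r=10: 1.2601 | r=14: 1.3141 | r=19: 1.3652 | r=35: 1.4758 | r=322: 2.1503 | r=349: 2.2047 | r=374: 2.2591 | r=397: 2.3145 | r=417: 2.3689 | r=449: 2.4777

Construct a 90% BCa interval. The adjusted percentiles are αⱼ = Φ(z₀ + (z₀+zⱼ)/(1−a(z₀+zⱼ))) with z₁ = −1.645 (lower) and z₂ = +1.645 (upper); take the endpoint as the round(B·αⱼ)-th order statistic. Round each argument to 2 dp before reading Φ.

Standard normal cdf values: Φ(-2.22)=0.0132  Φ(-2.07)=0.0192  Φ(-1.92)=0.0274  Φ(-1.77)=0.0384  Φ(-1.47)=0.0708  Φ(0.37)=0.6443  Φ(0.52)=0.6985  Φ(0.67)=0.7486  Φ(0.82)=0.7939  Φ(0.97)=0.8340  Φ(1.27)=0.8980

Lower: z₀ + z₁ = -0.380 + (-1.645) = -2.025; 1 − a(z₀+z₁) = 1 − (0.050)(-2.025) = 1.1013; argument = -0.380 + (-2.025)/1.1013 = -2.2188 → -2.22.
α₁ = Φ(-2.22) = 0.0132; rank = round(500 × 0.0132) = 7; θ*₍7₎ = 1.2049.
Upper: z₀ + z₂ = 1.265; 1 − a(z₀+z₂) = 0.9367; argument = 0.9704 → 0.97; α₂ = 0.8340; rank = 417; θ*₍417₎ = 2.3689.

(1.2049, 2.3689)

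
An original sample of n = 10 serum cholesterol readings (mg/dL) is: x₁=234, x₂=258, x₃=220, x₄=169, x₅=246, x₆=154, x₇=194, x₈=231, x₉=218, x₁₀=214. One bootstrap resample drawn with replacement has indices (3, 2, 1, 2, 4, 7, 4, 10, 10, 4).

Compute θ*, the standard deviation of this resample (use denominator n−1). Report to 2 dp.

θ* = 34.34

Resample values: 220, 258, 234, 258, 169, 194, 169, 214, 214, 169.
Mean = 209.9000; sum of squared deviations = 10614.9000
s² = 10614.9000 / 9 = 1179.4333
s = √1179.4333 = 34.34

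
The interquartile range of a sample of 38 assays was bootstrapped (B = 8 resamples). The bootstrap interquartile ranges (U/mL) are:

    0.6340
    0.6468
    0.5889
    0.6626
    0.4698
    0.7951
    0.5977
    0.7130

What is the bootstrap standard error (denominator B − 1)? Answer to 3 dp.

SE* = 0.095

Bootstrap SE is the standard deviation of the 8 replicate interquartile ranges.
Mean of replicates: (0.6340 + 0.6468 + 0.5889 + 0.6626 + 0.4698 + 0.7951 + 0.5977 + 0.7130) / 8 = 5.10790 / 8 = 0.63849
Sum of squared deviations: (−0.00449)² + (+0.00831)² + (−0.04959)² + (+0.02411)² + (−0.16869)² + (+0.15661)² + (−0.04079)² + (+0.07451)² = 0.06333
Variance = 0.06333 / 7 = 0.00905
SE* = √0.00905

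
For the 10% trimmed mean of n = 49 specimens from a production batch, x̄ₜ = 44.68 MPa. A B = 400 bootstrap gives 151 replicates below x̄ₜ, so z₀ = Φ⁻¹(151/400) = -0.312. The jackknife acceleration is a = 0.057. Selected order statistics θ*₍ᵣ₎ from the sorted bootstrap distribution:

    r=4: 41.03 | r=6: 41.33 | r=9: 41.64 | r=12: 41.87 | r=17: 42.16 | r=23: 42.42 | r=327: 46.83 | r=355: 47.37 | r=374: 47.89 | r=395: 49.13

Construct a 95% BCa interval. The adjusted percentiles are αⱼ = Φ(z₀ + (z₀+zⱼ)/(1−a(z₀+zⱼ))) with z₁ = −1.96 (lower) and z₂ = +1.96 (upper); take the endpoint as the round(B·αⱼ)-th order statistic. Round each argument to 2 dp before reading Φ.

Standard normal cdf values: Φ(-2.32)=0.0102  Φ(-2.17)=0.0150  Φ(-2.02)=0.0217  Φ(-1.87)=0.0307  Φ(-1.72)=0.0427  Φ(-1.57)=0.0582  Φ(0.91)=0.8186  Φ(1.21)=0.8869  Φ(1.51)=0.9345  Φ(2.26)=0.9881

(41.03, 47.89)

Lower: z₀ + z₁ = -0.312 + (-1.960) = -2.272; 1 − a(z₀+z₁) = 1 − (0.057)(-2.272) = 1.1295; argument = -0.312 + (-2.272)/1.1295 = -2.3235 → -2.32.
α₁ = Φ(-2.32) = 0.0102; rank = round(400 × 0.0102) = 4; θ*₍4₎ = 41.03.
Upper: z₀ + z₂ = 1.648; 1 − a(z₀+z₂) = 0.9061; argument = 1.5069 → 1.51; α₂ = 0.9345; rank = 374; θ*₍374₎ = 47.89.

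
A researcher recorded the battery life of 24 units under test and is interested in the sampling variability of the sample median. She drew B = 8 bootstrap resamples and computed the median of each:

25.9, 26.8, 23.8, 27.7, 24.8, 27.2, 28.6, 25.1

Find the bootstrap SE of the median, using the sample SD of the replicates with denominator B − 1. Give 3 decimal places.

Bootstrap SE is the standard deviation of the 8 replicate medians.
Mean of replicates: (25.9 + 26.8 + 23.8 + 27.7 + 24.8 + 27.2 + 28.6 + 25.1) / 8 = 209.9000 / 8 = 26.2375
Sum of squared deviations: (−0.3375)² + (+0.5625)² + (−2.4375)² + (+1.4625)² + (−1.4375)² + (+0.9625)² + (+2.3625)² + (−1.1375)² = 18.3787
Variance = 18.3787 / 7 = 2.6255
SE* = √2.6255

SE* = 1.620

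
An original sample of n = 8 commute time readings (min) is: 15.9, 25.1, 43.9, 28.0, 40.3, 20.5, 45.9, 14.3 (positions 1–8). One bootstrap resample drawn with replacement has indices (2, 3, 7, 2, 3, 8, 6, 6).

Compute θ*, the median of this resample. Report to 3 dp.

Resample values: 25.1, 43.9, 45.9, 25.1, 43.9, 14.3, 20.5, 20.5.
Sorted: 14.3, 20.5, 20.5, 25.1, 25.1, 43.9, 43.9, 45.9
Median = average of the two middle values = 25.100

θ* = 25.100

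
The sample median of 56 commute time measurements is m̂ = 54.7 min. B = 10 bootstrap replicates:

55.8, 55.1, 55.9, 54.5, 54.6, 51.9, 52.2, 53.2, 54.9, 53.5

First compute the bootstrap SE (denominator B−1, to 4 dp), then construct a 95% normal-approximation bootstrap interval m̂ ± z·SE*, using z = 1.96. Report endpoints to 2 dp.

Mean of replicates = 54.1600; sum of squared deviations = 17.7640; SE* = √(17.7640/9) = 1.4049
Margin = 1.96 × 1.4049 = 2.754
Interval: 54.7 ± 2.754

(51.95, 57.45)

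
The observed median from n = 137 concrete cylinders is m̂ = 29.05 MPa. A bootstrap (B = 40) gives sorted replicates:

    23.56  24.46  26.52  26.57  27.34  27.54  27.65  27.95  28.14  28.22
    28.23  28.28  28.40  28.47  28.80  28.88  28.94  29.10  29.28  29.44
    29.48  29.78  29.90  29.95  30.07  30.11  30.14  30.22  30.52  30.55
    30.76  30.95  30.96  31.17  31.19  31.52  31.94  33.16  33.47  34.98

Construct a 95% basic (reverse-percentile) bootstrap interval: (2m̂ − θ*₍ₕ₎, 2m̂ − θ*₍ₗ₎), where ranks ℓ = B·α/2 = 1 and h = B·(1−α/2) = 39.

Percentile endpoints at ranks 1 and 39: θ*₍1₎ = 23.56, θ*₍39₎ = 33.47.
Basic interval reflects these around m̂:
  lower = 2 × 29.05 − 33.47 = 24.63
  upper = 2 × 29.05 − 23.56 = 34.54

(24.63, 34.54)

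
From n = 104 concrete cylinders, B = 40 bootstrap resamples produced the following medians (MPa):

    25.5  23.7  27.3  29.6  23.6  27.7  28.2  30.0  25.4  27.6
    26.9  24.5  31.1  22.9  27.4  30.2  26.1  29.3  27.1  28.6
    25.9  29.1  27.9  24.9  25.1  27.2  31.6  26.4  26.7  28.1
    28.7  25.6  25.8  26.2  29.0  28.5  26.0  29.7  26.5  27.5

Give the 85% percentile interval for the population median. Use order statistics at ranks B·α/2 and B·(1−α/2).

(23.7, 30.0)

Sorted replicates: 22.9, 23.6, 23.7, 24.5, 24.9, 25.1, 25.4, 25.5, 25.6, 25.8, 25.9, 26.0, 26.1, 26.2, 26.4, 26.5, 26.7, 26.9, 27.1, 27.2, 27.3, 27.4, 27.5, 27.6, 27.7, 27.9, 28.1, 28.2, 28.5, 28.6, 28.7, 29.0, 29.1, 29.3, 29.6, 29.7, 30.0, 30.2, 31.1, 31.6
α = 0.15; lower rank = 40 × 0.075 = 3; upper rank = 40 × 0.925 = 37.
The 3rd smallest replicate is 23.7; the 37th is 30.0.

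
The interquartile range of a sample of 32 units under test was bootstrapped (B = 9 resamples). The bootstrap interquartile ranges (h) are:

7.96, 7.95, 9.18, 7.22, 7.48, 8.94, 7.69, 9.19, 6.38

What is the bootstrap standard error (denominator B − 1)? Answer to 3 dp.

SE* = 0.955

Bootstrap SE is the standard deviation of the 9 replicate interquartile ranges.
Mean of replicates: (7.96 + 7.95 + 9.18 + 7.22 + 7.48 + 8.94 + 7.69 + 9.19 + 6.38) / 9 = 71.9900 / 9 = 7.9989
Sum of squared deviations: (−0.0389)² + (−0.0489)² + (+1.1811)² + (−0.7789)² + (−0.5189)² + (+0.9411)² + (−0.3089)² + (+1.1911)² + (−1.6189)² = 7.2955
Variance = 7.2955 / 8 = 0.9119
SE* = √0.9119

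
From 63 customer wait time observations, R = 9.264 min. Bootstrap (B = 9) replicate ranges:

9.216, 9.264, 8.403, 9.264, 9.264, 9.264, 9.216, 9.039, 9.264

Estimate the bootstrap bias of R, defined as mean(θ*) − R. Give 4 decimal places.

mean(θ*) = (9.216 + 9.264 + 8.403 + 9.264 + 9.264 + 9.264 + 9.216 + 9.039 + 9.264) / 9 = 9.13267
bias = 9.13267 − 9.264

bias = −0.1313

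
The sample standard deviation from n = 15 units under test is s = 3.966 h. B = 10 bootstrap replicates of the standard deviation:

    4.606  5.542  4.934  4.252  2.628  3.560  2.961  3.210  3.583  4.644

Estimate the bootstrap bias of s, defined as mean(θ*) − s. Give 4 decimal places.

bias = +0.0260

mean(θ*) = (4.606 + 5.542 + 4.934 + 4.252 + 2.628 + 3.560 + 2.961 + 3.210 + 3.583 + 4.644) / 10 = 3.99200
bias = 3.99200 − 3.966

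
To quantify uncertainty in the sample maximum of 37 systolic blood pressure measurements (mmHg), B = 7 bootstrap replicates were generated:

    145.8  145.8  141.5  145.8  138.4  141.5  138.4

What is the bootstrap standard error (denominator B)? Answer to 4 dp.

Bootstrap SE is the standard deviation of the 7 replicate maximums.
Mean of replicates: (145.8 + 145.8 + 141.5 + 145.8 + 138.4 + 141.5 + 138.4) / 7 = 997.20000 / 7 = 142.45714
Sum of squared deviations: (+3.34286)² + (+3.34286)² + (−0.95714)² + (+3.34286)² + (−4.05714)² + (−0.95714)² + (−4.05714)² = 68.27714
Variance = 68.27714 / 7 = 9.75388
SE* = √9.75388

SE* = 3.1231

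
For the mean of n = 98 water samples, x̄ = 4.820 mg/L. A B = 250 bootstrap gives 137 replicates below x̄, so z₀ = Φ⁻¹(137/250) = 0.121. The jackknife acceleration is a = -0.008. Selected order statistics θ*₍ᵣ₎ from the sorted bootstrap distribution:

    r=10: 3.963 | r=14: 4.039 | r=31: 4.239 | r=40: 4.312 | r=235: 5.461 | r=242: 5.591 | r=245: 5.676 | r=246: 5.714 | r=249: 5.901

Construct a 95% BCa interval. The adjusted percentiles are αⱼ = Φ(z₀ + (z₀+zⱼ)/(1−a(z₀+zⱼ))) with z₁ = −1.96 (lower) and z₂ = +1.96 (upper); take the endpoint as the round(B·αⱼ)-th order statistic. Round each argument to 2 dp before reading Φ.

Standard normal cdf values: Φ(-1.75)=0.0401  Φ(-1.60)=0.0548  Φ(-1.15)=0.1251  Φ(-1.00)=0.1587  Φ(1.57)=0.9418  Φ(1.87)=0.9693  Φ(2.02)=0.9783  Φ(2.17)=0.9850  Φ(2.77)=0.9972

(3.963, 5.714)

Lower: z₀ + z₁ = 0.121 + (-1.960) = -1.839; 1 − a(z₀+z₁) = 1 − (-0.008)(-1.839) = 0.9853; argument = 0.121 + (-1.839)/0.9853 = -1.7455 → -1.75.
α₁ = Φ(-1.75) = 0.0401; rank = round(250 × 0.0401) = 10; θ*₍10₎ = 3.963.
Upper: z₀ + z₂ = 2.081; 1 − a(z₀+z₂) = 1.0166; argument = 2.1679 → 2.17; α₂ = 0.9850; rank = 246; θ*₍246₎ = 5.714.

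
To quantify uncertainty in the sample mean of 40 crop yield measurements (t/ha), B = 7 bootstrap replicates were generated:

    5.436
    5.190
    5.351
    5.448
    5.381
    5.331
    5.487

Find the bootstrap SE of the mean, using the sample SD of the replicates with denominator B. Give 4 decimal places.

SE* = 0.0913

Bootstrap SE is the standard deviation of the 7 replicate means.
Mean of replicates: (5.436 + 5.190 + 5.351 + 5.448 + 5.381 + 5.331 + 5.487) / 7 = 37.62400 / 7 = 5.37486
Sum of squared deviations: (+0.06114)² + (−0.18486)² + (−0.02386)² + (+0.07314)² + (+0.00614)² + (−0.04386)² + (+0.11214)² = 0.05837
Variance = 0.05837 / 7 = 0.00834
SE* = √0.00834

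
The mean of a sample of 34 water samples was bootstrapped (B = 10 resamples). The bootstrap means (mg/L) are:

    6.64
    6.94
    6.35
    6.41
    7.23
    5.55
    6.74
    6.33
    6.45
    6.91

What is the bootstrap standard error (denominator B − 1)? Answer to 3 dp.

Bootstrap SE is the standard deviation of the 10 replicate means.
Mean of replicates: (6.64 + 6.94 + 6.35 + 6.41 + 7.23 + 5.55 + 6.74 + 6.33 + 6.45 + 6.91) / 10 = 65.5500 / 10 = 6.5550
Sum of squared deviations: (+0.0850)² + (+0.3850)² + (−0.2050)² + (−0.1450)² + (+0.6750)² + (−1.0050)² + (+0.1850)² + (−0.2250)² + (−0.1050)² + (+0.3550)² = 1.9061
Variance = 1.9061 / 9 = 0.2118
SE* = √0.2118

SE* = 0.460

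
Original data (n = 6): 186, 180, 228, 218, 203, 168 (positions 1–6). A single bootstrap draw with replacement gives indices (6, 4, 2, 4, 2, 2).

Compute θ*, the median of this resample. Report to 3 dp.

θ* = 180.000

Resample values: 168, 218, 180, 218, 180, 180.
Sorted: 168, 180, 180, 180, 218, 218
Median = average of the two middle values = 180.000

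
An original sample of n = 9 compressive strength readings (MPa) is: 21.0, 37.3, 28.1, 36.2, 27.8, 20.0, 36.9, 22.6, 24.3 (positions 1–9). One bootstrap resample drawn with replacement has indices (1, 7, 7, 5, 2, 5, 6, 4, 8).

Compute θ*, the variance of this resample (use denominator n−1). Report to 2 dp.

θ* = 53.88

Resample values: 21.0, 36.9, 36.9, 27.8, 37.3, 27.8, 20.0, 36.2, 22.6.
Mean = 29.6111; sum of squared deviations = 431.0289
s² = 431.0289 / 8 = 53.8786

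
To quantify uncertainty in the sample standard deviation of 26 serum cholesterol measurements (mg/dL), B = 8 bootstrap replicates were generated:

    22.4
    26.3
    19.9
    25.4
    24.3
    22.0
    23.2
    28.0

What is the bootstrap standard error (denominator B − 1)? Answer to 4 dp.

Bootstrap SE is the standard deviation of the 8 replicate standard deviations.
Mean of replicates: (22.4 + 26.3 + 19.9 + 25.4 + 24.3 + 22.0 + 23.2 + 28.0) / 8 = 191.50000 / 8 = 23.93750
Sum of squared deviations: (−1.53750)² + (+2.36250)² + (−4.03750)² + (+1.46250)² + (+0.36250)² + (−1.93750)² + (−0.73750)² + (+4.06250)² = 47.31875
Variance = 47.31875 / 7 = 6.75982
SE* = √6.75982

SE* = 2.6000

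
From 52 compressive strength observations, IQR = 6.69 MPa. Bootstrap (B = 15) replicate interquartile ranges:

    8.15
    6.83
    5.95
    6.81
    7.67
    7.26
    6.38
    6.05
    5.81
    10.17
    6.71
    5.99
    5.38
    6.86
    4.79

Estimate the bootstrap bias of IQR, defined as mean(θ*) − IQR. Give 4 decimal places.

bias = +0.0307

mean(θ*) = (8.15 + 6.83 + 5.95 + 6.81 + 7.67 + 7.26 + 6.38 + 6.05 + 5.81 + 10.17 + 6.71 + 5.99 + 5.38 + 6.86 + 4.79) / 15 = 6.72067
bias = 6.72067 − 6.69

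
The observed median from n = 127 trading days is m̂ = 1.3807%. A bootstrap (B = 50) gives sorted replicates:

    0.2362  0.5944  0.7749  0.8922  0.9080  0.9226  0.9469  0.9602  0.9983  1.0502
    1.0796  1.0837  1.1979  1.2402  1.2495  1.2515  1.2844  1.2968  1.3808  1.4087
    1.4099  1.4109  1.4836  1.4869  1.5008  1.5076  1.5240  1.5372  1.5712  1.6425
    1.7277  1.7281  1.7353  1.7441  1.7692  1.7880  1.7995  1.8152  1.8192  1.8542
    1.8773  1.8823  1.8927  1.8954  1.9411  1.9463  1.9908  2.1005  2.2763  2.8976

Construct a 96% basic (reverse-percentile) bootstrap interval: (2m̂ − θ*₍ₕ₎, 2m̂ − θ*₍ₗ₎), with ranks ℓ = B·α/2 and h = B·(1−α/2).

(0.4851, 2.5252)

Percentile endpoints at ranks 1 and 49: θ*₍1₎ = 0.2362, θ*₍49₎ = 2.2763.
Basic interval reflects these around m̂:
  lower = 2 × 1.3807 − 2.2763 = 0.4851
  upper = 2 × 1.3807 − 0.2362 = 2.5252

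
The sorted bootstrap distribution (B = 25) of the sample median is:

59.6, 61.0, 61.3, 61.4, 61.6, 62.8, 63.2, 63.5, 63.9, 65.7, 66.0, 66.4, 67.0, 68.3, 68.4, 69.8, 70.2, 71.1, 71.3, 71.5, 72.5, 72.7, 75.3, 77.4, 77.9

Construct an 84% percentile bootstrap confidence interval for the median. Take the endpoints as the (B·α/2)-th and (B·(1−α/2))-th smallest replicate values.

α = 0.16; lower rank = 25 × 0.080 = 2; upper rank = 25 × 0.920 = 23.
The 2nd smallest replicate is 61.0; the 23rd is 75.3.

(61.0, 75.3)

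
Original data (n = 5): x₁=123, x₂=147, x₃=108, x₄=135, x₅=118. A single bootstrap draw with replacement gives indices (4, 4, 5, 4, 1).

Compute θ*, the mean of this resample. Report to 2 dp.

θ* = 129.20

Resample values: 135, 135, 118, 135, 123.
Mean = (135 + 135 + 118 + 135 + 123) / 5 = 646.0 / 5 = 129.20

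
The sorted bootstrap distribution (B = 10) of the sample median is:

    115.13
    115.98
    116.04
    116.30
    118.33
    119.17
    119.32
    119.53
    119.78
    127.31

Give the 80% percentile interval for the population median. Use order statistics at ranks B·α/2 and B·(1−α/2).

(115.13, 119.78)

α = 0.20; lower rank = 10 × 0.100 = 1; upper rank = 10 × 0.900 = 9.
The 1st smallest replicate is 115.13; the 9th is 119.78.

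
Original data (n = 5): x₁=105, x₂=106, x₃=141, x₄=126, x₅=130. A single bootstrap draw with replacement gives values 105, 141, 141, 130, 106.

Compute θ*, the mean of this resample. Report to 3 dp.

θ* = 124.600

Mean = (105 + 141 + 141 + 130 + 106) / 5 = 623.0 / 5 = 124.600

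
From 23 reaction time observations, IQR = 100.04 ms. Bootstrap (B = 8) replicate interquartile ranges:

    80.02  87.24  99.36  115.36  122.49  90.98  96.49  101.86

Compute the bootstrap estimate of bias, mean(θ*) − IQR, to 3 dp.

bias = −0.815

mean(θ*) = (80.02 + 87.24 + 99.36 + 115.36 + 122.49 + 90.98 + 96.49 + 101.86) / 8 = 99.2250
bias = 99.2250 − 100.04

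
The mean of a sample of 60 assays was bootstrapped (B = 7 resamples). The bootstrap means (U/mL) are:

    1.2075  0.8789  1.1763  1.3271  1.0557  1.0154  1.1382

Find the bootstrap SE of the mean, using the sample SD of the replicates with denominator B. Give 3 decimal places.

SE* = 0.135

Bootstrap SE is the standard deviation of the 7 replicate means.
Mean of replicates: (1.2075 + 0.8789 + 1.1763 + 1.3271 + 1.0557 + 1.0154 + 1.1382) / 7 = 7.79910 / 7 = 1.11416
Sum of squared deviations: (+0.09334)² + (−0.23526)² + (+0.06214)² + (+0.21294)² + (−0.05846)² + (−0.09876)² + (+0.02404)² = 0.12701
Variance = 0.12701 / 7 = 0.01814
SE* = √0.01814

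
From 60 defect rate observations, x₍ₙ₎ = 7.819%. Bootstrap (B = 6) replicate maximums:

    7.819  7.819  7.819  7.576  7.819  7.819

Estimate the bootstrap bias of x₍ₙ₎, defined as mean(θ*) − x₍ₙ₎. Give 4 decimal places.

mean(θ*) = (7.819 + 7.819 + 7.819 + 7.576 + 7.819 + 7.819) / 6 = 7.77850
bias = 7.77850 − 7.819

bias = −0.0405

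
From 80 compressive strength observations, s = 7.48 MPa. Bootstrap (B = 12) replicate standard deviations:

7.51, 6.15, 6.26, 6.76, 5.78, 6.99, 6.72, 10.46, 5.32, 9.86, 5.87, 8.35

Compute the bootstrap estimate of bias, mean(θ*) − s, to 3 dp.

bias = −0.311

mean(θ*) = (7.51 + 6.15 + 6.26 + 6.76 + 5.78 + 6.99 + 6.72 + 10.46 + 5.32 + 9.86 + 5.87 + 8.35) / 12 = 7.1692
bias = 7.1692 − 7.48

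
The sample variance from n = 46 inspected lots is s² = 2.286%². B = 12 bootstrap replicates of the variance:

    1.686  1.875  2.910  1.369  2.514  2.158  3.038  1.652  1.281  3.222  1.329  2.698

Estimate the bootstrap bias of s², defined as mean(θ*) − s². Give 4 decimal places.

mean(θ*) = (1.686 + 1.875 + 2.910 + 1.369 + 2.514 + 2.158 + 3.038 + 1.652 + 1.281 + 3.222 + 1.329 + 2.698) / 12 = 2.14433
bias = 2.14433 − 2.286

bias = −0.1417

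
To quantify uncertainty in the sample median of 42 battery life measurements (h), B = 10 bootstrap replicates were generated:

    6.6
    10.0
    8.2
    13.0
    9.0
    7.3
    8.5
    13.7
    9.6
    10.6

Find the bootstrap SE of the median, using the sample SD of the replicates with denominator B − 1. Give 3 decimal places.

Bootstrap SE is the standard deviation of the 10 replicate medians.
Mean of replicates: (6.6 + 10.0 + 8.2 + 13.0 + 9.0 + 7.3 + 8.5 + 13.7 + 9.6 + 10.6) / 10 = 96.5000 / 10 = 9.6500
Sum of squared deviations: (−3.0500)² + (+0.3500)² + (−1.4500)² + (+3.3500)² + (−0.6500)² + (−2.3500)² + (−1.1500)² + (+4.0500)² + (−0.0500)² + (+0.9500)² = 47.3250
Variance = 47.3250 / 9 = 5.2583
SE* = √5.2583

SE* = 2.293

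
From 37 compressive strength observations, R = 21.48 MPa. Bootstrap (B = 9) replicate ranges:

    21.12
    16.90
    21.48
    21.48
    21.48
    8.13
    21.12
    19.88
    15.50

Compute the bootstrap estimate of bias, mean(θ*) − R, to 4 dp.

mean(θ*) = (21.12 + 16.90 + 21.48 + 21.48 + 21.48 + 8.13 + 21.12 + 19.88 + 15.50) / 9 = 18.56556
bias = 18.56556 − 21.48

bias = −2.9144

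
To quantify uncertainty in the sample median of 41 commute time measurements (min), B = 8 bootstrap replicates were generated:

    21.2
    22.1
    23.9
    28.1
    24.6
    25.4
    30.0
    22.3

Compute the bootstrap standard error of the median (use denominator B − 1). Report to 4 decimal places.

Bootstrap SE is the standard deviation of the 8 replicate medians.
Mean of replicates: (21.2 + 22.1 + 23.9 + 28.1 + 24.6 + 25.4 + 30.0 + 22.3) / 8 = 197.60000 / 8 = 24.70000
Sum of squared deviations: (−3.50000)² + (−2.60000)² + (−0.80000)² + (+3.40000)² + (−0.10000)² + (+0.70000)² + (+5.30000)² + (−2.40000)² = 65.56000
Variance = 65.56000 / 7 = 9.36571
SE* = √9.36571

SE* = 3.0603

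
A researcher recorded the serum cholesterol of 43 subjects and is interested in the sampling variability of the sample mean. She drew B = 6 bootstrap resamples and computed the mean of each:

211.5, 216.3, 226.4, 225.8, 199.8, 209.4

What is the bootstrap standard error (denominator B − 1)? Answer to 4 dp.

Bootstrap SE is the standard deviation of the 6 replicate means.
Mean of replicates: (211.5 + 216.3 + 226.4 + 225.8 + 199.8 + 209.4) / 6 = 1289.20000 / 6 = 214.86667
Sum of squared deviations: (−3.36667)² + (+1.43333)² + (+11.53333)² + (+10.93333)² + (−15.06667)² + (−5.46667)² = 522.83333
Variance = 522.83333 / 5 = 104.56667
SE* = √104.56667

SE* = 10.2258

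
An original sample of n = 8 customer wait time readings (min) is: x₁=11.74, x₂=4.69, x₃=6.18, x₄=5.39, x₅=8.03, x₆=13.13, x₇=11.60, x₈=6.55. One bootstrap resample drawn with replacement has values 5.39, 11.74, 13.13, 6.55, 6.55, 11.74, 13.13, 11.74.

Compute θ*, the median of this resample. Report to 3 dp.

Sorted: 5.39, 6.55, 6.55, 11.74, 11.74, 11.74, 13.13, 13.13
Median = average of the two middle values = 11.740

θ* = 11.740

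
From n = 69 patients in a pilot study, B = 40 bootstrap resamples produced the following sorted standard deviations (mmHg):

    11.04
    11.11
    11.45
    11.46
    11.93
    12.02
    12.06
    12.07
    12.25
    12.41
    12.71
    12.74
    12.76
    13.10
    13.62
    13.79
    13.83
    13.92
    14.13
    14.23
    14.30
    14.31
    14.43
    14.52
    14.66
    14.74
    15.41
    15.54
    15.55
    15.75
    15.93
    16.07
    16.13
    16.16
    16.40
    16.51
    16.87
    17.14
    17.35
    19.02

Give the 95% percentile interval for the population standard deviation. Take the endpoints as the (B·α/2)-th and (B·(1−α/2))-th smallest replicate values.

α = 0.05; lower rank = 40 × 0.025 = 1; upper rank = 40 × 0.975 = 39.
The 1st smallest replicate is 11.04; the 39th is 17.35.

(11.04, 17.35)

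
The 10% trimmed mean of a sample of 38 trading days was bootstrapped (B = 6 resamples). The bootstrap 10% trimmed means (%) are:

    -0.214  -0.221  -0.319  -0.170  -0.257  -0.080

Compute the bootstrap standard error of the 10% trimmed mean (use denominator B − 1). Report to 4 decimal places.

Bootstrap SE is the standard deviation of the 6 replicate 10% trimmed means.
Mean of replicates: ((-0.214) + (-0.221) + (-0.319) + (-0.170) + (-0.257) + (-0.080)) / 6 = -1.26100 / 6 = -0.21017
Sum of squared deviations: (−0.00383)² + (−0.01083)² + (−0.10883)² + (+0.04017)² + (−0.04683)² + (+0.13017)² = 0.03273
Variance = 0.03273 / 5 = 0.00655
SE* = √0.00655

SE* = 0.0809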